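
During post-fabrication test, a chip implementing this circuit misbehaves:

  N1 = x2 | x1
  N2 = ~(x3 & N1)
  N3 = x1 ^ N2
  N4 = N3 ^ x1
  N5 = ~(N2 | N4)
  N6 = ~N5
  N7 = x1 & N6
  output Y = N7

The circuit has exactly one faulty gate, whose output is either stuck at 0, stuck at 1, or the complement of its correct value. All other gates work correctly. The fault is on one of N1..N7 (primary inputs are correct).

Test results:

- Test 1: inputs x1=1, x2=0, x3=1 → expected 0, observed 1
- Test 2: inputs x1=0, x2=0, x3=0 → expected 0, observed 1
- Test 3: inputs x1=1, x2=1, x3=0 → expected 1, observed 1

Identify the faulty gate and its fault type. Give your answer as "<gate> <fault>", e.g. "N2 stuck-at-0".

N7 stuck-at-1

Fault-free values for test 1 (x1=1, x2=0, x3=1): N1=1, N2=0, N3=1, N4=0, N5=1, N6=0, N7=0, giving Y=0. Observed 1.
Test 1: faults giving observed 1 are {N1 stuck-at-0, N1 inverted output, N2 stuck-at-1, N2 inverted output, N3 stuck-at-0, N3 inverted output, N4 stuck-at-1, N4 inverted output, N5 stuck-at-0, N5 inverted output, N6 stuck-at-1, N6 inverted output, N7 stuck-at-1, N7 inverted output}.
Test 2 (x1=0, x2=0, x3=0): fault-free N1=0, N2=1, N3=1, N4=1, N5=0, N6=1, N7=0 → 0; observed 1. Eliminates N1 stuck-at-0, N1 inverted output, N2 stuck-at-1, N2 inverted output, N3 stuck-at-0, N3 inverted output, N4 stuck-at-1, N4 inverted output, N5 stuck-at-0, N5 inverted output, N6 stuck-at-1, N6 inverted output.
Test 3 (x1=1, x2=1, x3=0): fault-free N1=1, N2=1, N3=0, N4=1, N5=0, N6=1, N7=1 → 1; observed 1. Eliminates N7 inverted output.
Only N7 stuck-at-1 is consistent with every test.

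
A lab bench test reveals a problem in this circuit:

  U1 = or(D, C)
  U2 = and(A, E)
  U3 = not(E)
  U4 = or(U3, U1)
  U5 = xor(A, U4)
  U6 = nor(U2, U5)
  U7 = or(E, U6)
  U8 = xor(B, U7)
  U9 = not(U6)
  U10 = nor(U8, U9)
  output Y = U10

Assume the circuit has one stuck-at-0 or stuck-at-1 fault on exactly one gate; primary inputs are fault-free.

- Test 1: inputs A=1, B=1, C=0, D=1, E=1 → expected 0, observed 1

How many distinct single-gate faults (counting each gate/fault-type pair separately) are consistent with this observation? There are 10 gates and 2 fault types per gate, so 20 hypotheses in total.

4

Fault-free: U1=1, U2=1, U3=0, U4=1, U5=0, U6=0, U7=1, U8=0, U9=1, U10=0 → 0. Observed 1.
  U1: none of the 2 fault types match ✗
  U2: stuck-at-0 ✓; others ✗
  U3: none of the 2 fault types match ✗
  U4: none of the 2 fault types match ✗
  U5: none of the 2 fault types match ✗
  U6: stuck-at-1 ✓; others ✗
  U7: none of the 2 fault types match ✗
  U8: none of the 2 fault types match ✗
  U9: stuck-at-0 ✓; others ✗
  U10: stuck-at-1 ✓; others ✗
Consistent faults: {U2 stuck-at-0, U6 stuck-at-1, U9 stuck-at-0, U10 stuck-at-1} — 4 in all.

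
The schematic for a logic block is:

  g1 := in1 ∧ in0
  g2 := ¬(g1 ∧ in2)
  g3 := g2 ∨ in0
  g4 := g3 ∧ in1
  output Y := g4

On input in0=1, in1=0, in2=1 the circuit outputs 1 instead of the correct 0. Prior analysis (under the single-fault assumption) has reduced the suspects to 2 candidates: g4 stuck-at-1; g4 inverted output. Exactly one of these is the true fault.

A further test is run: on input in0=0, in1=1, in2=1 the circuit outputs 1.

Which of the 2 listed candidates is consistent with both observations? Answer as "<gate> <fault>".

Evaluate each candidate on input in0=0, in1=1, in2=1:
  g4 stuck-at-1: g1=0, g2=1, g3=1, g4=1 [stuck-at-1] → 1 — matches
  g4 inverted output: g1=0, g2=1, g3=1, g4=0 [inverted output] → 0 — eliminated
Only g4 stuck-at-1 reproduces the observed 1.

g4 stuck-at-1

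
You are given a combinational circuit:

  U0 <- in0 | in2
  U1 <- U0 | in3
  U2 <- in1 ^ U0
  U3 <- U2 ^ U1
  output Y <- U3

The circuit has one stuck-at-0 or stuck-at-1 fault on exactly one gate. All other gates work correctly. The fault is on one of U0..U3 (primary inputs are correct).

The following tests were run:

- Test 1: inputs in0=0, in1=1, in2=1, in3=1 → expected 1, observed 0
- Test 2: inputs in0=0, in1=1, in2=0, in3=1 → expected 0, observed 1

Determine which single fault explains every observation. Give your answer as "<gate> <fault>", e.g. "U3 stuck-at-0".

Fault-free values for test 1 (in0=0, in1=1, in2=1, in3=1): U0=1, U1=1, U2=0, U3=1, giving Y=1. Observed 0.
Test 1: faults giving observed 0 are {U0 stuck-at-0, U1 stuck-at-0, U2 stuck-at-1, U3 stuck-at-0}.
Test 2 (in0=0, in1=1, in2=0, in3=1): fault-free U0=0, U1=1, U2=1, U3=0 → 0; observed 1. Eliminates U0 stuck-at-0, U2 stuck-at-1, U3 stuck-at-0.
Only U1 stuck-at-0 is consistent with every test.

U1 stuck-at-0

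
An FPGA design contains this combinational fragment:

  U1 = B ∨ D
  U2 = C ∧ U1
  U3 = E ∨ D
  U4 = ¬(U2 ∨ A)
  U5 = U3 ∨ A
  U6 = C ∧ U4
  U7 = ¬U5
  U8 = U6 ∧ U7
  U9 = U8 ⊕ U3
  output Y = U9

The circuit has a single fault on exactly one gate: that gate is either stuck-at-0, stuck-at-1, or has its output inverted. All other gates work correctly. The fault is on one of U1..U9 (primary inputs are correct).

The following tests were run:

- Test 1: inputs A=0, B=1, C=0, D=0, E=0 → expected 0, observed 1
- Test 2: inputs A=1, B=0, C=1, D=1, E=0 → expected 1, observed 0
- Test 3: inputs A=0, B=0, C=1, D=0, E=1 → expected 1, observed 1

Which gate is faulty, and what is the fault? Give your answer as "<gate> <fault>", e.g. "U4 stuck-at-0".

Fault-free values for test 1 (A=0, B=1, C=0, D=0, E=0): U1=1, U2=0, U3=0, U4=1, U5=0, U6=0, U7=1, U8=0, U9=0, giving Y=0. Observed 1.
Test 1: faults giving observed 1 are {U3 stuck-at-1, U3 inverted output, U6 stuck-at-1, U6 inverted output, U8 stuck-at-1, U8 inverted output, U9 stuck-at-1, U9 inverted output}.
Test 2 (A=1, B=0, C=1, D=1, E=0): fault-free U1=1, U2=1, U3=1, U4=0, U5=1, U6=0, U7=0, U8=0, U9=1 → 1; observed 0. Eliminates U3 stuck-at-1, U6 stuck-at-1, U6 inverted output, U9 stuck-at-1.
Test 3 (A=0, B=0, C=1, D=0, E=1): fault-free U1=0, U2=0, U3=1, U4=1, U5=1, U6=1, U7=0, U8=0, U9=1 → 1; observed 1. Eliminates U8 stuck-at-1, U8 inverted output, U9 inverted output.
Only U3 inverted output is consistent with every test.

U3 inverted output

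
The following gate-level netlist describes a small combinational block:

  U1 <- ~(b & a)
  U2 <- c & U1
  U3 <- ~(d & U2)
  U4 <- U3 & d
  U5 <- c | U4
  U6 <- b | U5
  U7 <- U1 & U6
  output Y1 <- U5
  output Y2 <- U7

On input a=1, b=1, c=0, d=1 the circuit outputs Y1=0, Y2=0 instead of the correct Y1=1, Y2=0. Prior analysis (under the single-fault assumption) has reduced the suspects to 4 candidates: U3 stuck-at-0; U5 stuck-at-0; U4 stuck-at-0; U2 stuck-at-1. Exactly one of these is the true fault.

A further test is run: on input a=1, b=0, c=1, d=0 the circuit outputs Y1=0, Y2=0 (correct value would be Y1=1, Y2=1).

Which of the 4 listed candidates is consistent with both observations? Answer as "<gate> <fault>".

Evaluate each candidate on input a=1, b=0, c=1, d=0:
  U3 stuck-at-0: U1=1, U2=1, U3=0 [stuck-at-0], U4=0, U5=1, U6=1, U7=1 → Y1=1, Y2=1 — eliminated
  U5 stuck-at-0: U1=1, U2=1, U3=1, U4=0, U5=0 [stuck-at-0], U6=0, U7=0 → Y1=0, Y2=0 — matches
  U4 stuck-at-0: U1=1, U2=1, U3=1, U4=0 [stuck-at-0], U5=1, U6=1, U7=1 → Y1=1, Y2=1 — eliminated
  U2 stuck-at-1: U1=1, U2=1 [stuck-at-1], U3=1, U4=0, U5=1, U6=1, U7=1 → Y1=1, Y2=1 — eliminated
Only U5 stuck-at-0 reproduces the observed Y1=0, Y2=0.

U5 stuck-at-0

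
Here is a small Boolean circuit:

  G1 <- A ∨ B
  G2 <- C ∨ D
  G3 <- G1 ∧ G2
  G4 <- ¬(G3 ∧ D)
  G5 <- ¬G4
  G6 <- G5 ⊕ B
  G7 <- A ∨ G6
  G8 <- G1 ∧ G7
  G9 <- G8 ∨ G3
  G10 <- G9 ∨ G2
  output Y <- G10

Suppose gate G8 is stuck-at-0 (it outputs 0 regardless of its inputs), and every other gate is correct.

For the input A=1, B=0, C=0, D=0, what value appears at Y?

Propagate with G8 forced: G1=1, G2=0, G3=0, G4=1, G5=0, G6=0, G7=1, G8=0 [stuck-at-0], G9=0, G10=0.
So Y = 0. (Without the fault it would be 1.)

0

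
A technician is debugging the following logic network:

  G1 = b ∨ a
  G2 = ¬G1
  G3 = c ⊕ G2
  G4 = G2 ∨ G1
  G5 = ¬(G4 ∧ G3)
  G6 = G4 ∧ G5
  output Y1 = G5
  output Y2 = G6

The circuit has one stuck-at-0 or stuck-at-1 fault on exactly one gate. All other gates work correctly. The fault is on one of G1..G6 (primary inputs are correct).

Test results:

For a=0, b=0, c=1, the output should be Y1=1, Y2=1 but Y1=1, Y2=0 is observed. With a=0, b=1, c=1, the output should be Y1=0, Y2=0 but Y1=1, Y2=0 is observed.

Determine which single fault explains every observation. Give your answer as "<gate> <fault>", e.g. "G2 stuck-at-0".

Fault-free values for test 1 (a=0, b=0, c=1): G1=0, G2=1, G3=0, G4=1, G5=1, G6=1, giving Y1=1, Y2=1. Observed Y1=1, Y2=0.
Test 1: faults giving observed Y1=1, Y2=0 are {G2 stuck-at-0, G4 stuck-at-0, G6 stuck-at-0}.
Test 2 (a=0, b=1, c=1): fault-free G1=1, G2=0, G3=1, G4=1, G5=0, G6=0 → Y1=0, Y2=0; observed Y1=1, Y2=0. Eliminates G2 stuck-at-0, G6 stuck-at-0.
Only G4 stuck-at-0 is consistent with every test.

G4 stuck-at-0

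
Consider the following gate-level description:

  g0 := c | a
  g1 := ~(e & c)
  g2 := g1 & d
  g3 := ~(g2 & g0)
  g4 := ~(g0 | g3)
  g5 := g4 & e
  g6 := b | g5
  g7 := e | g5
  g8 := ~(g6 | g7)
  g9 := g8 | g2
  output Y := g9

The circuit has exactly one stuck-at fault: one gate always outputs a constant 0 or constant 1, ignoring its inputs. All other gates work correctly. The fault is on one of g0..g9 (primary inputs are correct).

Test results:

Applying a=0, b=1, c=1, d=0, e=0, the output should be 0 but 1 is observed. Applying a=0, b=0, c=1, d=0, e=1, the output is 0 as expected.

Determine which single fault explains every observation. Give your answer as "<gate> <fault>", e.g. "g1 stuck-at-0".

g6 stuck-at-0

Fault-free values for test 1 (a=0, b=1, c=1, d=0, e=0): g0=1, g1=1, g2=0, g3=1, g4=0, g5=0, g6=1, g7=0, g8=0, g9=0, giving Y=0. Observed 1.
Test 1: faults giving observed 1 are {g2 stuck-at-1, g6 stuck-at-0, g8 stuck-at-1, g9 stuck-at-1}.
Test 2 (a=0, b=0, c=1, d=0, e=1): fault-free g0=1, g1=0, g2=0, g3=1, g4=0, g5=0, g6=0, g7=1, g8=0, g9=0 → 0; observed 0. Eliminates g2 stuck-at-1, g8 stuck-at-1, g9 stuck-at-1.
Only g6 stuck-at-0 is consistent with every test.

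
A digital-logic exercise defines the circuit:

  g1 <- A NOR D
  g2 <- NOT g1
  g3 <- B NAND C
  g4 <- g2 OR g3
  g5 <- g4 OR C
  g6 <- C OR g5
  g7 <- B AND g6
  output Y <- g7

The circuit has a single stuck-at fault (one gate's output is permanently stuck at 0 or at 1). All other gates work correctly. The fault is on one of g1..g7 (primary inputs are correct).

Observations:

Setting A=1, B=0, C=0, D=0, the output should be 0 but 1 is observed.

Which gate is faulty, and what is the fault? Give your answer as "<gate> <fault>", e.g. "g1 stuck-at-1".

Fault-free values for test 1 (A=1, B=0, C=0, D=0): g1=0, g2=1, g3=1, g4=1, g5=1, g6=1, g7=0, giving Y=0. Observed 1.
Test 1: faults giving observed 1 are {g7 stuck-at-1}.
Only g7 stuck-at-1 is consistent with every test.

g7 stuck-at-1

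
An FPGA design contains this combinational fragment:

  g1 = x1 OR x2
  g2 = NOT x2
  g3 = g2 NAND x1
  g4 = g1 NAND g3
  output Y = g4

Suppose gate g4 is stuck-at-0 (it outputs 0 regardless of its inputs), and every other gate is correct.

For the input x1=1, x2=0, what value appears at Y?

Propagate with g4 forced: g1=1, g2=1, g3=0, g4=0 [stuck-at-0].
So Y = 0. (Without the fault it would be 1.)

0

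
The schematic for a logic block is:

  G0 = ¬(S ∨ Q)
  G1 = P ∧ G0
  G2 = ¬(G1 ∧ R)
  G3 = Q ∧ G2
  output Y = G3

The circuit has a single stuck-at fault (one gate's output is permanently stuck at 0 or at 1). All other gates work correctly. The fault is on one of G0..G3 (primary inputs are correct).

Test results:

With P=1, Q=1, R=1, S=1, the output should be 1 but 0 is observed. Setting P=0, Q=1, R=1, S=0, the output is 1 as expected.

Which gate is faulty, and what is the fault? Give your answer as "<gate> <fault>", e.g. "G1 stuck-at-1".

Fault-free values for test 1 (P=1, Q=1, R=1, S=1): G0=0, G1=0, G2=1, G3=1, giving Y=1. Observed 0.
Test 1: faults giving observed 0 are {G0 stuck-at-1, G1 stuck-at-1, G2 stuck-at-0, G3 stuck-at-0}.
Test 2 (P=0, Q=1, R=1, S=0): fault-free G0=0, G1=0, G2=1, G3=1 → 1; observed 1. Eliminates G1 stuck-at-1, G2 stuck-at-0, G3 stuck-at-0.
Only G0 stuck-at-1 is consistent with every test.

G0 stuck-at-1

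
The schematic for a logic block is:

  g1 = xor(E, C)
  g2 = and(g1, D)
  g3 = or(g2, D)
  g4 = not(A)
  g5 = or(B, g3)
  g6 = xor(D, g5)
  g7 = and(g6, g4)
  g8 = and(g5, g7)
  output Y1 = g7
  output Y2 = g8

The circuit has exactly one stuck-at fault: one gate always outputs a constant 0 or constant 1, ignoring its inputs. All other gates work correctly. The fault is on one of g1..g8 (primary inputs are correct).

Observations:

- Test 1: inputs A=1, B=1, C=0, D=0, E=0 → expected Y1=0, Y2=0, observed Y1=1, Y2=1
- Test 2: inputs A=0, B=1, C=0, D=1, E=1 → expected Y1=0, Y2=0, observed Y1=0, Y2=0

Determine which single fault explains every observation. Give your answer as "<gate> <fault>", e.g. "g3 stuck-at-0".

Fault-free values for test 1 (A=1, B=1, C=0, D=0, E=0): g1=0, g2=0, g3=0, g4=0, g5=1, g6=1, g7=0, g8=0, giving Y1=0, Y2=0. Observed Y1=1, Y2=1.
Test 1: faults giving observed Y1=1, Y2=1 are {g4 stuck-at-1, g7 stuck-at-1}.
Test 2 (A=0, B=1, C=0, D=1, E=1): fault-free g1=1, g2=1, g3=1, g4=1, g5=1, g6=0, g7=0, g8=0 → Y1=0, Y2=0; observed Y1=0, Y2=0. Eliminates g7 stuck-at-1.
Only g4 stuck-at-1 is consistent with every test.

g4 stuck-at-1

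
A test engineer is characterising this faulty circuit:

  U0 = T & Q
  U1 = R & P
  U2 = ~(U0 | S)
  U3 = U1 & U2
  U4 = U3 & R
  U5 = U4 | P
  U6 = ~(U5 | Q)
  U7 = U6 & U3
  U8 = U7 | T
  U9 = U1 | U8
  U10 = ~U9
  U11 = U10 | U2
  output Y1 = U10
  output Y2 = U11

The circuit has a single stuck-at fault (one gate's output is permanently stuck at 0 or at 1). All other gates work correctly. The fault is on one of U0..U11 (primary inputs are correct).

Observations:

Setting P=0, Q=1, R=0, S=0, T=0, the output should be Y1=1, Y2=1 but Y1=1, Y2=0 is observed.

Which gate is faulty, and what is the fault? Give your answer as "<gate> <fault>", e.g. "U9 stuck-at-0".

Fault-free values for test 1 (P=0, Q=1, R=0, S=0, T=0): U0=0, U1=0, U2=1, U3=0, U4=0, U5=0, U6=0, U7=0, U8=0, U9=0, U10=1, U11=1, giving Y1=1, Y2=1. Observed Y1=1, Y2=0.
Test 1: faults giving observed Y1=1, Y2=0 are {U11 stuck-at-0}.
Only U11 stuck-at-0 is consistent with every test.

U11 stuck-at-0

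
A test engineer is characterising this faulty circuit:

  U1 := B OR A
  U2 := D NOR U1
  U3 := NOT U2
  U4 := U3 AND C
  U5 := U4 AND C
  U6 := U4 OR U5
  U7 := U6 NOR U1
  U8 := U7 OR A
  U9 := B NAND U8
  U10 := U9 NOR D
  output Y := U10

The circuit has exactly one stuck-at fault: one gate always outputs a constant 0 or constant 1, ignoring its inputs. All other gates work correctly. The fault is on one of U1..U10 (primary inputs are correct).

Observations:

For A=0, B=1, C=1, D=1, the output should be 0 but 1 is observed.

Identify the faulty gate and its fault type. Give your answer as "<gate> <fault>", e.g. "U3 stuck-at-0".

U10 stuck-at-1

Fault-free values for test 1 (A=0, B=1, C=1, D=1): U1=1, U2=0, U3=1, U4=1, U5=1, U6=1, U7=0, U8=0, U9=1, U10=0, giving Y=0. Observed 1.
Test 1: faults giving observed 1 are {U10 stuck-at-1}.
Only U10 stuck-at-1 is consistent with every test.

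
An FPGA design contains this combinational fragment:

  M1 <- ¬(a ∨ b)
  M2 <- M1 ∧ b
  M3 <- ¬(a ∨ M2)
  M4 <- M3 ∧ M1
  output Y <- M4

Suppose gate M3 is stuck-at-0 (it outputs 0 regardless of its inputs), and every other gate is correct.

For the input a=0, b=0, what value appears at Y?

0

Propagate with M3 forced: M1=1, M2=0, M3=0 [stuck-at-0], M4=0.
So Y = 0. (Without the fault it would be 1.)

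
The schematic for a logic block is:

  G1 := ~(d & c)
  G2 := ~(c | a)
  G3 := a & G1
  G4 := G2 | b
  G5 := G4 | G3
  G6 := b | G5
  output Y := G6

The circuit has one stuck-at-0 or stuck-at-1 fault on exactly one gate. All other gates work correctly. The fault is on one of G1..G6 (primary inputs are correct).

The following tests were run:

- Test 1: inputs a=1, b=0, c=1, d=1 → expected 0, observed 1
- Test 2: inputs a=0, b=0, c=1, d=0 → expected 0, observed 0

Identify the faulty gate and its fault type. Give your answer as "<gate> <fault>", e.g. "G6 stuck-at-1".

G1 stuck-at-1

Fault-free values for test 1 (a=1, b=0, c=1, d=1): G1=0, G2=0, G3=0, G4=0, G5=0, G6=0, giving Y=0. Observed 1.
Test 1: faults giving observed 1 are {G1 stuck-at-1, G2 stuck-at-1, G3 stuck-at-1, G4 stuck-at-1, G5 stuck-at-1, G6 stuck-at-1}.
Test 2 (a=0, b=0, c=1, d=0): fault-free G1=1, G2=0, G3=0, G4=0, G5=0, G6=0 → 0; observed 0. Eliminates G2 stuck-at-1, G3 stuck-at-1, G4 stuck-at-1, G5 stuck-at-1, G6 stuck-at-1.
Only G1 stuck-at-1 is consistent with every test.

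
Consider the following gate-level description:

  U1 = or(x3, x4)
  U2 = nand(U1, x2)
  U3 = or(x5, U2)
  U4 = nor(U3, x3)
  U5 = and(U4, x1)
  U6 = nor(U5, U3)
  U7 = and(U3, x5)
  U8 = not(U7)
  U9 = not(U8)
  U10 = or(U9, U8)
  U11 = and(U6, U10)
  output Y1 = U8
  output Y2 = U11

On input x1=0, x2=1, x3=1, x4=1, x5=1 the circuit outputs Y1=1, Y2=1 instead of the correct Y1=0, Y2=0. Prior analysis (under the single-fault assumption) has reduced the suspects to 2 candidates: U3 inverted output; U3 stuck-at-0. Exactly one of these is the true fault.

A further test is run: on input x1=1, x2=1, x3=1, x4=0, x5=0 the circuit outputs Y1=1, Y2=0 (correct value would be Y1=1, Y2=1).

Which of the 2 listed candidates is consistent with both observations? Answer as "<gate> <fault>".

U3 inverted output

Evaluate each candidate on input x1=1, x2=1, x3=1, x4=0, x5=0:
  U3 inverted output: U1=1, U2=0, U3=1 [inverted output], U4=0, U5=0, U6=0, U7=0, U8=1, U9=0, U10=1, U11=0 → Y1=1, Y2=0 — matches
  U3 stuck-at-0: U1=1, U2=0, U3=0 [stuck-at-0], U4=0, U5=0, U6=1, U7=0, U8=1, U9=0, U10=1, U11=1 → Y1=1, Y2=1 — eliminated
Only U3 inverted output reproduces the observed Y1=1, Y2=0.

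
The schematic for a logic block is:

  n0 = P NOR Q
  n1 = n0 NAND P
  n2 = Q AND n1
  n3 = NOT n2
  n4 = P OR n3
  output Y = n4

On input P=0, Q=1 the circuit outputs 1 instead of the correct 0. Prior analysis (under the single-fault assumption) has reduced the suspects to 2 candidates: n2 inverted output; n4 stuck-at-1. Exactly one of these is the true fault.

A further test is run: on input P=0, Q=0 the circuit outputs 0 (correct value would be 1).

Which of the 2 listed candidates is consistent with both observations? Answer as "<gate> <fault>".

n2 inverted output

Evaluate each candidate on input P=0, Q=0:
  n2 inverted output: n0=1, n1=1, n2=1 [inverted output], n3=0, n4=0 → 0 — matches
  n4 stuck-at-1: n0=1, n1=1, n2=0, n3=1, n4=1 [stuck-at-1] → 1 — eliminated
Only n2 inverted output reproduces the observed 0.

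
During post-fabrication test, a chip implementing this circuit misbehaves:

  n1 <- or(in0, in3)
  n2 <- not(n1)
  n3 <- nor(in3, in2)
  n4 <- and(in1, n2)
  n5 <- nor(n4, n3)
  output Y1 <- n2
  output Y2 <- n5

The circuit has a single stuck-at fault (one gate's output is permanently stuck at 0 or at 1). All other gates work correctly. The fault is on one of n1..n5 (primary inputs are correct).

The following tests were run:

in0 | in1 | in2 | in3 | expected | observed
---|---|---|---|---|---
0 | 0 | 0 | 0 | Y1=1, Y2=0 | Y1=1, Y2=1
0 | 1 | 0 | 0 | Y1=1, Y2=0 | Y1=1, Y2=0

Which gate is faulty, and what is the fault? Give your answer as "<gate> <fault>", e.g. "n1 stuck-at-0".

n3 stuck-at-0

Fault-free values for test 1 (in0=0, in1=0, in2=0, in3=0): n1=0, n2=1, n3=1, n4=0, n5=0, giving Y1=1, Y2=0. Observed Y1=1, Y2=1.
Test 1: faults giving observed Y1=1, Y2=1 are {n3 stuck-at-0, n5 stuck-at-1}.
Test 2 (in0=0, in1=1, in2=0, in3=0): fault-free n1=0, n2=1, n3=1, n4=1, n5=0 → Y1=1, Y2=0; observed Y1=1, Y2=0. Eliminates n5 stuck-at-1.
Only n3 stuck-at-0 is consistent with every test.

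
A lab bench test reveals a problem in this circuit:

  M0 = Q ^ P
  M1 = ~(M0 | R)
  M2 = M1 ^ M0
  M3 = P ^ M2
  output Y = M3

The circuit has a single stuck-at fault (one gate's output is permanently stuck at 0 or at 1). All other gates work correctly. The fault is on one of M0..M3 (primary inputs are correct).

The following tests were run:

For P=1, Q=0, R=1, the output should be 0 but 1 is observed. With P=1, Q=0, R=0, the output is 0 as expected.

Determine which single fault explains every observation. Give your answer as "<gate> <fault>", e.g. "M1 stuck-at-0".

Fault-free values for test 1 (P=1, Q=0, R=1): M0=1, M1=0, M2=1, M3=0, giving Y=0. Observed 1.
Test 1: faults giving observed 1 are {M0 stuck-at-0, M1 stuck-at-1, M2 stuck-at-0, M3 stuck-at-1}.
Test 2 (P=1, Q=0, R=0): fault-free M0=1, M1=0, M2=1, M3=0 → 0; observed 0. Eliminates M1 stuck-at-1, M2 stuck-at-0, M3 stuck-at-1.
Only M0 stuck-at-0 is consistent with every test.

M0 stuck-at-0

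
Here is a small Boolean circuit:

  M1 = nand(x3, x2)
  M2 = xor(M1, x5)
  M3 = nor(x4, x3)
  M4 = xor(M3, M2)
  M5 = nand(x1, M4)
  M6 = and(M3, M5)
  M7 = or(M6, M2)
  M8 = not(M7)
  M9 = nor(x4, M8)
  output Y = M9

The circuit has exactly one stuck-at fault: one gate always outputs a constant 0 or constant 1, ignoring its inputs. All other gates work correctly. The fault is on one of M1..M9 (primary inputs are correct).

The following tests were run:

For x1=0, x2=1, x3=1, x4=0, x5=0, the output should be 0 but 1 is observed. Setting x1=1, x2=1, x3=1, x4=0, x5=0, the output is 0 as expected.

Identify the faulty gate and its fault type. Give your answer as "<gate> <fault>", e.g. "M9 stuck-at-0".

Fault-free values for test 1 (x1=0, x2=1, x3=1, x4=0, x5=0): M1=0, M2=0, M3=0, M4=0, M5=1, M6=0, M7=0, M8=1, M9=0, giving Y=0. Observed 1.
Test 1: faults giving observed 1 are {M1 stuck-at-1, M2 stuck-at-1, M3 stuck-at-1, M6 stuck-at-1, M7 stuck-at-1, M8 stuck-at-0, M9 stuck-at-1}.
Test 2 (x1=1, x2=1, x3=1, x4=0, x5=0): fault-free M1=0, M2=0, M3=0, M4=0, M5=1, M6=0, M7=0, M8=1, M9=0 → 0; observed 0. Eliminates M1 stuck-at-1, M2 stuck-at-1, M6 stuck-at-1, M7 stuck-at-1, M8 stuck-at-0, M9 stuck-at-1.
Only M3 stuck-at-1 is consistent with every test.

M3 stuck-at-1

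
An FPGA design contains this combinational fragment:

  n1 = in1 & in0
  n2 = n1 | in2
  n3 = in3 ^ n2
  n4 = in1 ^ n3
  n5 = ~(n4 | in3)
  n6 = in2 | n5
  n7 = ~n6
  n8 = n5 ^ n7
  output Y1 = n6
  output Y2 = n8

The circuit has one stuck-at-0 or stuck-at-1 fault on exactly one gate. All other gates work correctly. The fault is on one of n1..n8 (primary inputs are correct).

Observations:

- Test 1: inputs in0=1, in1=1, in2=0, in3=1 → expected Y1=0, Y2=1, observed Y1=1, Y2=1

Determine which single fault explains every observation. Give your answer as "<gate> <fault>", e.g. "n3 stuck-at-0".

n5 stuck-at-1

Fault-free values for test 1 (in0=1, in1=1, in2=0, in3=1): n1=1, n2=1, n3=0, n4=1, n5=0, n6=0, n7=1, n8=1, giving Y1=0, Y2=1. Observed Y1=1, Y2=1.
Test 1: faults giving observed Y1=1, Y2=1 are {n5 stuck-at-1}.
Only n5 stuck-at-1 is consistent with every test.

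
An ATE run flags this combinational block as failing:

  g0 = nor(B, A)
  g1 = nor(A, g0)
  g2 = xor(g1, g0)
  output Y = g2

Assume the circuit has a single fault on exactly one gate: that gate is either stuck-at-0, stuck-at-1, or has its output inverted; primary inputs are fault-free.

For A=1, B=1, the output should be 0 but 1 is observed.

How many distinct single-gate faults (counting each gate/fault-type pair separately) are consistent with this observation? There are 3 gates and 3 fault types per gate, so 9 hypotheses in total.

6

Fault-free: g0=0, g1=0, g2=0 → 0. Observed 1.
  g0 stuck-at-0: output 0 ✗
  g0 stuck-at-1: output 1 ✓
  g0 inverted output: output 1 ✓
  g1 stuck-at-0: output 0 ✗
  g1 stuck-at-1: output 1 ✓
  g1 inverted output: output 1 ✓
  g2 stuck-at-0: output 0 ✗
  g2 stuck-at-1: output 1 ✓
  g2 inverted output: output 1 ✓
Consistent faults: {g0 stuck-at-1, g0 inverted output, g1 stuck-at-1, g1 inverted output, g2 stuck-at-1, g2 inverted output} — 6 in all.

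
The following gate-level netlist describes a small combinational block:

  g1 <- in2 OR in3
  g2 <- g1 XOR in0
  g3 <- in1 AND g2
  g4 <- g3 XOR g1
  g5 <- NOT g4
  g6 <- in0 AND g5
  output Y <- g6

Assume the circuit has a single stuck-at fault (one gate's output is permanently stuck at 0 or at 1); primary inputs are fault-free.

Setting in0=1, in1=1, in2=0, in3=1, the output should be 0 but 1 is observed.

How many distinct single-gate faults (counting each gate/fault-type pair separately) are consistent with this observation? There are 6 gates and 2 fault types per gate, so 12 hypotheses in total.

Fault-free: g1=1, g2=0, g3=0, g4=1, g5=0, g6=0 → 0. Observed 1.
  g1 stuck-at-0: output 0 ✗
  g1 stuck-at-1: output 0 ✗
  g2 stuck-at-0: output 0 ✗
  g2 stuck-at-1: output 1 ✓
  g3 stuck-at-0: output 0 ✗
  g3 stuck-at-1: output 1 ✓
  g4 stuck-at-0: output 1 ✓
  g4 stuck-at-1: output 0 ✗
  g5 stuck-at-0: output 0 ✗
  g5 stuck-at-1: output 1 ✓
  g6 stuck-at-0: output 0 ✗
  g6 stuck-at-1: output 1 ✓
Consistent faults: {g2 stuck-at-1, g3 stuck-at-1, g4 stuck-at-0, g5 stuck-at-1, g6 stuck-at-1} — 5 in all.

5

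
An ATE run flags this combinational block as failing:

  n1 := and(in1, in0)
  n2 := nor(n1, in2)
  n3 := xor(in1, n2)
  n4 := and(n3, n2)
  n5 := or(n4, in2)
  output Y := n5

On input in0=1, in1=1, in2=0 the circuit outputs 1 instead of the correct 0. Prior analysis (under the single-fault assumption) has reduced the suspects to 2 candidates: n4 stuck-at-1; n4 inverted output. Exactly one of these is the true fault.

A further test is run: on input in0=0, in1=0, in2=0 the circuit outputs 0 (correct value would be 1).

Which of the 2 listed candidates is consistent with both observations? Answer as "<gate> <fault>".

Evaluate each candidate on input in0=0, in1=0, in2=0:
  n4 stuck-at-1: n1=0, n2=1, n3=1, n4=1 [stuck-at-1], n5=1 → 1 — eliminated
  n4 inverted output: n1=0, n2=1, n3=1, n4=0 [inverted output], n5=0 → 0 — matches
Only n4 inverted output reproduces the observed 0.

n4 inverted output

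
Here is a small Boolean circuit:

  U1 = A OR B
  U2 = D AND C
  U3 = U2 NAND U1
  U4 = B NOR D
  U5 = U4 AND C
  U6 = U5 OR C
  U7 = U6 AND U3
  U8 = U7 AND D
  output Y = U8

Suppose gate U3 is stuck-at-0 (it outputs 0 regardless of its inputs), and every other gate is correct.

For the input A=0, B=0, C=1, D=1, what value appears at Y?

Propagate with U3 forced: U1=0, U2=1, U3=0 [stuck-at-0], U4=0, U5=0, U6=1, U7=0, U8=0.
So Y = 0. (Without the fault it would be 1.)

0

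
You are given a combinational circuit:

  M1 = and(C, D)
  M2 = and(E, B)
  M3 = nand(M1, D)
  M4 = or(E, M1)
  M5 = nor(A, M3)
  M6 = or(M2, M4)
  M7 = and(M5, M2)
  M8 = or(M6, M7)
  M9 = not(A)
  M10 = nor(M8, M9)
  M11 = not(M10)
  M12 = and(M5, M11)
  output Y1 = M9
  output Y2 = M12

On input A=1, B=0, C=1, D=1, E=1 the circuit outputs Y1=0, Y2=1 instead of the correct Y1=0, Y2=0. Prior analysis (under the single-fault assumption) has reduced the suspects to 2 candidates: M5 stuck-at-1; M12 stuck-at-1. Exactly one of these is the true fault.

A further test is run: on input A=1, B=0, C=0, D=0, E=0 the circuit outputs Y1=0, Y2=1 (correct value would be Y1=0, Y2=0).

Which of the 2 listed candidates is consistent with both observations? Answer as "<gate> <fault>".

M12 stuck-at-1

Evaluate each candidate on input A=1, B=0, C=0, D=0, E=0:
  M5 stuck-at-1: M1=0, M2=0, M3=1, M4=0, M5=1 [stuck-at-1], M6=0, M7=0, M8=0, M9=0, M10=1, M11=0, M12=0 → Y1=0, Y2=0 — eliminated
  M12 stuck-at-1: M1=0, M2=0, M3=1, M4=0, M5=0, M6=0, M7=0, M8=0, M9=0, M10=1, M11=0, M12=1 [stuck-at-1] → Y1=0, Y2=1 — matches
Only M12 stuck-at-1 reproduces the observed Y1=0, Y2=1.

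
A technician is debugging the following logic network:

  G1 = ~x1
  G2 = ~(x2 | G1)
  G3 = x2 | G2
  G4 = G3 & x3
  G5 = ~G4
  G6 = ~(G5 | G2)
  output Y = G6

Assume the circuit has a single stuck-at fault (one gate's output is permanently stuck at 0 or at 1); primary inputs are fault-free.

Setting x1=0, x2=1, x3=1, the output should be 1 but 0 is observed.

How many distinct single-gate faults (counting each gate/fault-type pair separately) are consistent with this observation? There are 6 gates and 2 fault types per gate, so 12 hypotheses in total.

5

Fault-free: G1=1, G2=0, G3=1, G4=1, G5=0, G6=1 → 1. Observed 0.
  G1 stuck-at-0: output 1 ✗
  G1 stuck-at-1: output 1 ✗
  G2 stuck-at-0: output 1 ✗
  G2 stuck-at-1: output 0 ✓
  G3 stuck-at-0: output 0 ✓
  G3 stuck-at-1: output 1 ✗
  G4 stuck-at-0: output 0 ✓
  G4 stuck-at-1: output 1 ✗
  G5 stuck-at-0: output 1 ✗
  G5 stuck-at-1: output 0 ✓
  G6 stuck-at-0: output 0 ✓
  G6 stuck-at-1: output 1 ✗
Consistent faults: {G2 stuck-at-1, G3 stuck-at-0, G4 stuck-at-0, G5 stuck-at-1, G6 stuck-at-0} — 5 in all.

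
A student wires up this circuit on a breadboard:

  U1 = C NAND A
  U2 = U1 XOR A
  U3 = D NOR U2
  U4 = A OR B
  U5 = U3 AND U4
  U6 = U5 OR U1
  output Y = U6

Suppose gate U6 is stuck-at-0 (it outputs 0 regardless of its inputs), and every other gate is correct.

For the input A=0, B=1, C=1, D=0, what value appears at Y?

Propagate with U6 forced: U1=1, U2=1, U3=0, U4=1, U5=0, U6=0 [stuck-at-0].
So Y = 0. (Without the fault it would be 1.)

0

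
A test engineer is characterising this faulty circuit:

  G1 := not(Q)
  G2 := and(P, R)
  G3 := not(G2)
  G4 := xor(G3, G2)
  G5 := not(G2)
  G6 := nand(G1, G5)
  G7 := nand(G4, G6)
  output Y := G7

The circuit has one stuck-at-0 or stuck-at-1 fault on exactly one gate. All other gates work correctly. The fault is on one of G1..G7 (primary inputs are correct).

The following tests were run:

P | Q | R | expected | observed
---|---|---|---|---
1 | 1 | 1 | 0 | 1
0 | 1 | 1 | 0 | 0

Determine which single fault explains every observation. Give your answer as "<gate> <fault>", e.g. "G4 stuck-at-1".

G3 stuck-at-1

Fault-free values for test 1 (P=1, Q=1, R=1): G1=0, G2=1, G3=0, G4=1, G5=0, G6=1, G7=0, giving Y=0. Observed 1.
Test 1: faults giving observed 1 are {G3 stuck-at-1, G4 stuck-at-0, G6 stuck-at-0, G7 stuck-at-1}.
Test 2 (P=0, Q=1, R=1): fault-free G1=0, G2=0, G3=1, G4=1, G5=1, G6=1, G7=0 → 0; observed 0. Eliminates G4 stuck-at-0, G6 stuck-at-0, G7 stuck-at-1.
Only G3 stuck-at-1 is consistent with every test.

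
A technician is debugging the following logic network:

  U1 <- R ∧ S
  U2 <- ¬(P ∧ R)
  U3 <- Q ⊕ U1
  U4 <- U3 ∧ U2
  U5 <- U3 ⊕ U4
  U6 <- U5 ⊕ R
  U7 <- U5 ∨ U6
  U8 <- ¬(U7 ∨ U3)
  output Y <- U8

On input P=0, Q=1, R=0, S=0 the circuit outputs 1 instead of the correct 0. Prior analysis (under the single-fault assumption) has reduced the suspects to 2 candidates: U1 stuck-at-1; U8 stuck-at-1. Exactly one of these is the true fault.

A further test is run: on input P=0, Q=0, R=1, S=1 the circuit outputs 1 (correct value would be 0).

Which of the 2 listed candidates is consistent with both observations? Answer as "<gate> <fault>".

Evaluate each candidate on input P=0, Q=0, R=1, S=1:
  U1 stuck-at-1: U1=1 [stuck-at-1], U2=1, U3=1, U4=1, U5=0, U6=1, U7=1, U8=0 → 0 — eliminated
  U8 stuck-at-1: U1=1, U2=1, U3=1, U4=1, U5=0, U6=1, U7=1, U8=1 [stuck-at-1] → 1 — matches
Only U8 stuck-at-1 reproduces the observed 1.

U8 stuck-at-1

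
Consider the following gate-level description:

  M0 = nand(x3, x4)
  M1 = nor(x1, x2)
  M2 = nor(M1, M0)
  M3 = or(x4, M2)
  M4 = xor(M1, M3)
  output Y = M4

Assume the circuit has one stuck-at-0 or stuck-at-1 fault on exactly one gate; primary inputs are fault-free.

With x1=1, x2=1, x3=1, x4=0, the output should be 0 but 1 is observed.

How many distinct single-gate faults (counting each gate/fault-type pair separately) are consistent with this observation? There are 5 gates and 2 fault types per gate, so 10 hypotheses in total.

5

Fault-free: M0=1, M1=0, M2=0, M3=0, M4=0 → 0. Observed 1.
  M0 stuck-at-0: output 1 ✓
  M0 stuck-at-1: output 0 ✗
  M1 stuck-at-0: output 0 ✗
  M1 stuck-at-1: output 1 ✓
  M2 stuck-at-0: output 0 ✗
  M2 stuck-at-1: output 1 ✓
  M3 stuck-at-0: output 0 ✗
  M3 stuck-at-1: output 1 ✓
  M4 stuck-at-0: output 0 ✗
  M4 stuck-at-1: output 1 ✓
Consistent faults: {M0 stuck-at-0, M1 stuck-at-1, M2 stuck-at-1, M3 stuck-at-1, M4 stuck-at-1} — 5 in all.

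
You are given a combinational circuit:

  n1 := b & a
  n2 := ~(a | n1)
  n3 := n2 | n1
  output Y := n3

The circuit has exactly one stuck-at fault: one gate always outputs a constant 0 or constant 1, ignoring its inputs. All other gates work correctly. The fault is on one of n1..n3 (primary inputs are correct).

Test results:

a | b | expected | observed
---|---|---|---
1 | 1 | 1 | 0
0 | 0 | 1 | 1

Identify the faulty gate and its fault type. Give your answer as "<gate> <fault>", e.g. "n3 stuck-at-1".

Fault-free values for test 1 (a=1, b=1): n1=1, n2=0, n3=1, giving Y=1. Observed 0.
Test 1: faults giving observed 0 are {n1 stuck-at-0, n3 stuck-at-0}.
Test 2 (a=0, b=0): fault-free n1=0, n2=1, n3=1 → 1; observed 1. Eliminates n3 stuck-at-0.
Only n1 stuck-at-0 is consistent with every test.

n1 stuck-at-0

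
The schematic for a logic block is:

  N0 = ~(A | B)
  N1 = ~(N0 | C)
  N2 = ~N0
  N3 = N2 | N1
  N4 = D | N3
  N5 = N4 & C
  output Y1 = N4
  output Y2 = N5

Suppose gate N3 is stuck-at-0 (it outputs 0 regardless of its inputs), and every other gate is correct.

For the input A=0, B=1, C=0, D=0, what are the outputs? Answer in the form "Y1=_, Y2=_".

Propagate with N3 forced: N0=0, N1=1, N2=1, N3=0 [stuck-at-0], N4=0, N5=0.
So the outputs are Y1=0, Y2=0. (Without the fault they would be Y1=1, Y2=0.)

Y1=0, Y2=0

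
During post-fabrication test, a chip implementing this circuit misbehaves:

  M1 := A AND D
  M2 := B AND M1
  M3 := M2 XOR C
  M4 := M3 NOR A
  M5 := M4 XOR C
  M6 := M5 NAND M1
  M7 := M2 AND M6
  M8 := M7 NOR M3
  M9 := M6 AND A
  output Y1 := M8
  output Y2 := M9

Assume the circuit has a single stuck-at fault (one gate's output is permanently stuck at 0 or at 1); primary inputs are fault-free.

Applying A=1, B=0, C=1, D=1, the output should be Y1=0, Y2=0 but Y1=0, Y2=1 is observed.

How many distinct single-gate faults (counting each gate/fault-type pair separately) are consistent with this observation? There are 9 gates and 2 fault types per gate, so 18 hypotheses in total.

Fault-free: M1=1, M2=0, M3=1, M4=0, M5=1, M6=0, M7=0, M8=0, M9=0 → Y1=0, Y2=0. Observed Y1=0, Y2=1.
  M1: stuck-at-0 ✓; others ✗
  M2: none of the 2 fault types match ✗
  M3: none of the 2 fault types match ✗
  M4: stuck-at-1 ✓; others ✗
  M5: stuck-at-0 ✓; others ✗
  M6: stuck-at-1 ✓; others ✗
  M7: none of the 2 fault types match ✗
  M8: none of the 2 fault types match ✗
  M9: stuck-at-1 ✓; others ✗
Consistent faults: {M1 stuck-at-0, M4 stuck-at-1, M5 stuck-at-0, M6 stuck-at-1, M9 stuck-at-1} — 5 in all.

5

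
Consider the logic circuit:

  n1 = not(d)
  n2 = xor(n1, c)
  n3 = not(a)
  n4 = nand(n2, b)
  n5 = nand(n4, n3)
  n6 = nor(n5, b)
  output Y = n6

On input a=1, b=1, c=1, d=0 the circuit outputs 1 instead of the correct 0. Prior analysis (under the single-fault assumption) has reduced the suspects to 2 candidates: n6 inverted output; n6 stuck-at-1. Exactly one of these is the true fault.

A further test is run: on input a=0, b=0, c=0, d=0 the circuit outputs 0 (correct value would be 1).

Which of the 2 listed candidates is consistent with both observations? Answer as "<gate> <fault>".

n6 inverted output

Evaluate each candidate on input a=0, b=0, c=0, d=0:
  n6 inverted output: n1=1, n2=1, n3=1, n4=1, n5=0, n6=0 [inverted output] → 0 — matches
  n6 stuck-at-1: n1=1, n2=1, n3=1, n4=1, n5=0, n6=1 [stuck-at-1] → 1 — eliminated
Only n6 inverted output reproduces the observed 0.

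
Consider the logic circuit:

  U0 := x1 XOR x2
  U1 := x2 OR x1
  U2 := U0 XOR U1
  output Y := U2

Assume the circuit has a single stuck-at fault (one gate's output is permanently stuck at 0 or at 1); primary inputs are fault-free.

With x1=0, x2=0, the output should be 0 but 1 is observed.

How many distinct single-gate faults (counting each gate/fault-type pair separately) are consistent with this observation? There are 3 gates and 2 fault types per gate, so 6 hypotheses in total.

Fault-free: U0=0, U1=0, U2=0 → 0. Observed 1.
  U0 stuck-at-0: output 0 ✗
  U0 stuck-at-1: output 1 ✓
  U1 stuck-at-0: output 0 ✗
  U1 stuck-at-1: output 1 ✓
  U2 stuck-at-0: output 0 ✗
  U2 stuck-at-1: output 1 ✓
Consistent faults: {U0 stuck-at-1, U1 stuck-at-1, U2 stuck-at-1} — 3 in all.

3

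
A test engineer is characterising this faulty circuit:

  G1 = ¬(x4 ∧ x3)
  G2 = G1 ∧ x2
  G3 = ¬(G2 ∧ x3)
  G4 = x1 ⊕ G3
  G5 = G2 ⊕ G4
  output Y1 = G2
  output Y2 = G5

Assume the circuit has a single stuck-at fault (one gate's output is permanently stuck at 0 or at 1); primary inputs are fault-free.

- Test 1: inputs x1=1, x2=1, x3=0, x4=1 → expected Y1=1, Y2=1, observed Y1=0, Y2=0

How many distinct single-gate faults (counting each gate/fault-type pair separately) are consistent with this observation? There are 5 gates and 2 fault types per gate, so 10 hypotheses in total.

2

Fault-free: G1=1, G2=1, G3=1, G4=0, G5=1 → Y1=1, Y2=1. Observed Y1=0, Y2=0.
  G1 stuck-at-0: output Y1=0, Y2=0 ✓
  G1 stuck-at-1: output Y1=1, Y2=1 ✗
  G2 stuck-at-0: output Y1=0, Y2=0 ✓
  G2 stuck-at-1: output Y1=1, Y2=1 ✗
  G3 stuck-at-0: output Y1=1, Y2=0 ✗
  G3 stuck-at-1: output Y1=1, Y2=1 ✗
  G4 stuck-at-0: output Y1=1, Y2=1 ✗
  G4 stuck-at-1: output Y1=1, Y2=0 ✗
  G5 stuck-at-0: output Y1=1, Y2=0 ✗
  G5 stuck-at-1: output Y1=1, Y2=1 ✗
Consistent faults: {G1 stuck-at-0, G2 stuck-at-0} — 2 in all.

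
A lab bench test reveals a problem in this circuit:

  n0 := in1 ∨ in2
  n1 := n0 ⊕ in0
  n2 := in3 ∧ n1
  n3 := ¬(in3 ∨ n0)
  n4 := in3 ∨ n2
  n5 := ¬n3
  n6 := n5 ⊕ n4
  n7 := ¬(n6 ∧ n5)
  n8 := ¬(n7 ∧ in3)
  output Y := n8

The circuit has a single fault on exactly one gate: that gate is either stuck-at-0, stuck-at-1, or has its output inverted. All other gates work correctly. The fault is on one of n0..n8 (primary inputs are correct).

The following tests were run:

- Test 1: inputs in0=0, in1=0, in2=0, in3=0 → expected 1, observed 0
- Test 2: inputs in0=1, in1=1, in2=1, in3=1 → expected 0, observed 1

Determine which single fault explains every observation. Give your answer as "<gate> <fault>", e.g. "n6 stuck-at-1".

n8 inverted output

Fault-free values for test 1 (in0=0, in1=0, in2=0, in3=0): n0=0, n1=0, n2=0, n3=1, n4=0, n5=0, n6=0, n7=1, n8=1, giving Y=1. Observed 0.
Test 1: faults giving observed 0 are {n8 stuck-at-0, n8 inverted output}.
Test 2 (in0=1, in1=1, in2=1, in3=1): fault-free n0=1, n1=0, n2=0, n3=0, n4=1, n5=1, n6=0, n7=1, n8=0 → 0; observed 1. Eliminates n8 stuck-at-0.
Only n8 inverted output is consistent with every test.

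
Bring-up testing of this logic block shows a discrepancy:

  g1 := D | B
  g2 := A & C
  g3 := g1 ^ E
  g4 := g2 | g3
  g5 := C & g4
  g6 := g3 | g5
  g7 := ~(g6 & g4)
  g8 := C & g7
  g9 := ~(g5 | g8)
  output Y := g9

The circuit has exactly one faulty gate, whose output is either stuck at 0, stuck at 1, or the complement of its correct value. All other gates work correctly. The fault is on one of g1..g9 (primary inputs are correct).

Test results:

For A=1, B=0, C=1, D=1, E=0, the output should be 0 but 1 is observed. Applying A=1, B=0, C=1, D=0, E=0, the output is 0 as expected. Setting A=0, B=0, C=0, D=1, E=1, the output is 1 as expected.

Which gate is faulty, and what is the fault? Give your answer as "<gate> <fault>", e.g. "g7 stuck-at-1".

g5 stuck-at-0

Fault-free values for test 1 (A=1, B=0, C=1, D=1, E=0): g1=1, g2=1, g3=1, g4=1, g5=1, g6=1, g7=0, g8=0, g9=0, giving Y=0. Observed 1.
Test 1: faults giving observed 1 are {g5 stuck-at-0, g5 inverted output, g9 stuck-at-1, g9 inverted output}.
Test 2 (A=1, B=0, C=1, D=0, E=0): fault-free g1=0, g2=1, g3=0, g4=1, g5=1, g6=1, g7=0, g8=0, g9=0 → 0; observed 0. Eliminates g9 stuck-at-1, g9 inverted output.
Test 3 (A=0, B=0, C=0, D=1, E=1): fault-free g1=1, g2=0, g3=0, g4=0, g5=0, g6=0, g7=1, g8=0, g9=1 → 1; observed 1. Eliminates g5 inverted output.
Only g5 stuck-at-0 is consistent with every test.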